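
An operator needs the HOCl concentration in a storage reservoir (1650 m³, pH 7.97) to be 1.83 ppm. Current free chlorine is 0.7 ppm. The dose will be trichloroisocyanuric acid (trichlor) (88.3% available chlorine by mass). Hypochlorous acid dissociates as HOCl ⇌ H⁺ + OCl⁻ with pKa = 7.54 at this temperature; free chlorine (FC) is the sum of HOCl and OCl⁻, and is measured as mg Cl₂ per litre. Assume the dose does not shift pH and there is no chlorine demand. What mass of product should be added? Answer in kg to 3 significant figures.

11.3 kg

Volume: 1650 m³ = 1,650,000 L.
[OCl⁻]/[HOCl] = 10^(pH − pKa) = 10^(7.97 − 7.54) = 2.692; fraction as HOCl = 1/(1 + 2.692) = 0.2709.
Free chlorine required for 1.83 ppm HOCl: 1.83 / 0.2709 = 6.756 ppm.
FC to add: 6.756 − 0.7 = 6.056 mg/L as Cl₂.
Cl₂ equivalent: 6.056 mg/L × 1,650,000 L = 9992 g.
Product at 88.3% available Cl: 9992 / 0.883 = 11,320 g.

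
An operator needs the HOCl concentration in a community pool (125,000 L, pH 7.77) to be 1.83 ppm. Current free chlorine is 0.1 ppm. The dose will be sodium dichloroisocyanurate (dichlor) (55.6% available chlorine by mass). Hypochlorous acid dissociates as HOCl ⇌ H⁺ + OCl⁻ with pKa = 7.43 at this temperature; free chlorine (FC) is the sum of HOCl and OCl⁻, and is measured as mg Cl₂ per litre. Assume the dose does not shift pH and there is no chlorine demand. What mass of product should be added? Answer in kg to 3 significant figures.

[OCl⁻]/[HOCl] = 10^(pH − pKa) = 10^(7.77 − 7.43) = 2.188; fraction as HOCl = 1/(1 + 2.188) = 0.3137.
Free chlorine required for 1.83 ppm HOCl: 1.83 / 0.3137 = 5.834 ppm.
FC to add: 5.834 − 0.1 = 5.734 mg/L as Cl₂.
Cl₂ equivalent: 5.734 mg/L × 125,000 L = 716.7 g.
Product at 55.6% available Cl: 716.7 / 0.556 = 1289 g.

1.29 kg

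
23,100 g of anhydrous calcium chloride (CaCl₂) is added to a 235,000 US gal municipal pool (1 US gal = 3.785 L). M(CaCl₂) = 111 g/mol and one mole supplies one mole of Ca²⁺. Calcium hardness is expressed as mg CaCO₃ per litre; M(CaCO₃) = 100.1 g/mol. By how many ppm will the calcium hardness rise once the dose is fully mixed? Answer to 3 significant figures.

23.4 ppm

Volume: 235,000 US gal × 3.785 L/gal = 889,475 L.
Moles of Ca²⁺: 23,100 g ÷ 111 g/mol = 208.1 mol.
As CaCO₃: 208.1 mol × 100.1 g/mol = 20,830 g.
Rise: 20,830 g / 889,475 L × 1000 = 23.42 mg/L.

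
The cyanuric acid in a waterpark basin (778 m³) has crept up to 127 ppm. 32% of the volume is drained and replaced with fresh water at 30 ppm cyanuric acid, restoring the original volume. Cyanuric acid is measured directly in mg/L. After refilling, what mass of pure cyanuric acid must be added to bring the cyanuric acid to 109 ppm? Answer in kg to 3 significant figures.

10.1 kg

Volume: 778 m³ = 778,000 L.
After draining 32% and refilling: 127 × 0.68 + 30 × 0.32 = 95.96 ppm.
Deficit to target: 109 − 95.96 = 13.04 mg/L.
Mass: 13.04 mg/L × 778,000 L = 10,150 g cyanuric acid.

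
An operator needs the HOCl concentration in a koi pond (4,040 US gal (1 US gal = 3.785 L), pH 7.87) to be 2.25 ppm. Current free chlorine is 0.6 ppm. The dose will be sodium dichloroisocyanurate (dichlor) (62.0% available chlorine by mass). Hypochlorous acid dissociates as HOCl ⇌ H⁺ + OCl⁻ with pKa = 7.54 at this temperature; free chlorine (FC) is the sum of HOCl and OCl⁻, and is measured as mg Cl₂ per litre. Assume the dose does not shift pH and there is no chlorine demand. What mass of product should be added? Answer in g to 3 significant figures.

Volume: 4,040 US gal × 3.785 L/gal = 15,291 L.
[OCl⁻]/[HOCl] = 10^(pH − pKa) = 10^(7.87 − 7.54) = 2.138; fraction as HOCl = 1/(1 + 2.138) = 0.3187.
Free chlorine required for 2.25 ppm HOCl: 2.25 / 0.3187 = 7.06 ppm.
FC to add: 7.06 − 0.6 = 6.46 mg/L as Cl₂.
Cl₂ equivalent: 6.46 mg/L × 15,291 L = 98.79 g.
Product at 62.0% available Cl: 98.79 / 0.62 = 159.3 g.

159 g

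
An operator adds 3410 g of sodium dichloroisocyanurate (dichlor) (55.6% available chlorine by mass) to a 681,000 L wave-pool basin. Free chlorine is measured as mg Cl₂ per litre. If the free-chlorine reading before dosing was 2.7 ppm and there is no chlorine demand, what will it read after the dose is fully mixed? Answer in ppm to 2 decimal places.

5.48 ppm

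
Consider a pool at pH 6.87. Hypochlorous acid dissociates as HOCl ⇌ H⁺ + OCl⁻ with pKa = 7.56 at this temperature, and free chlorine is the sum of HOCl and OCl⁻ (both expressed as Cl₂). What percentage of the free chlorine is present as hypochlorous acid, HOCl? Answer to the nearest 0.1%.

[OCl⁻]/[HOCl] = 10^(pH − pKa) = 10^(6.87 − 7.56) = 10^-0.69 = 0.2042.
Fraction as HOCl = 1 / (1 + 0.2042) = 0.8304.

83.0%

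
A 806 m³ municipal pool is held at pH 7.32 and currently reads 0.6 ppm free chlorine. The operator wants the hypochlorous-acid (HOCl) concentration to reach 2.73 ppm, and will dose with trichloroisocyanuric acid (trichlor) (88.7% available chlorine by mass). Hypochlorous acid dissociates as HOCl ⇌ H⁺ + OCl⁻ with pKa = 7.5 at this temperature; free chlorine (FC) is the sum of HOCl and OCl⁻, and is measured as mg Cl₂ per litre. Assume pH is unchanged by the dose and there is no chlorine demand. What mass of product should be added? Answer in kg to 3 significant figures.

3.57 kg

Volume: 806 m³ = 806,000 L.
[OCl⁻]/[HOCl] = 10^(pH − pKa) = 10^(7.32 − 7.5) = 0.6607; fraction as HOCl = 1/(1 + 0.6607) = 0.6022.
Free chlorine required for 2.73 ppm HOCl: 2.73 / 0.6022 = 4.534 ppm.
FC to add: 4.534 − 0.6 = 3.934 mg/L as Cl₂.
Cl₂ equivalent: 3.934 mg/L × 806,000 L = 3171 g.
Product at 88.7% available Cl: 3171 / 0.887 = 3574 g.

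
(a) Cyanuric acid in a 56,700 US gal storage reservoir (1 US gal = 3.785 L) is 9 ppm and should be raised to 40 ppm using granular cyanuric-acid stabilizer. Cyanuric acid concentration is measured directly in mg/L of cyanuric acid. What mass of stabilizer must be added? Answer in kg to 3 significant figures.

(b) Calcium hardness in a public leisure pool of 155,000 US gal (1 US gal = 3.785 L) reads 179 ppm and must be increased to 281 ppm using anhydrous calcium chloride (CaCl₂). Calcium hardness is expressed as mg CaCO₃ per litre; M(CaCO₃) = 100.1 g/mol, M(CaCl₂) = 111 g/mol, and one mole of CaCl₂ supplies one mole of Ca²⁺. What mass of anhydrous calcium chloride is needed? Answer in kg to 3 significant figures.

(a) 6.65 kg; (b) 66.4 kg

(a) Volume: 56,700 US gal × 3.785 L/gal = 214,610 L.
(a) CYA to add: (40 − 9) = 31 mg/L × 214,610 L = 6653 g cyanuric acid.

(b) Volume: 155,000 US gal × 3.785 L/gal = 586,675 L.
(b) Hardness to add: (281 − 179) = 102 mg/L as CaCO₃ × 586,675 L = 59,840 g as CaCO₃.
(b) Moles of Ca²⁺ (1 mol Ca²⁺ ≡ 1 mol CaCO₃): 59,840 / 100.1 g/mol = 597.8 mol.
(b) Mass of CaCl₂: 597.8 × 111 = 66,360 g.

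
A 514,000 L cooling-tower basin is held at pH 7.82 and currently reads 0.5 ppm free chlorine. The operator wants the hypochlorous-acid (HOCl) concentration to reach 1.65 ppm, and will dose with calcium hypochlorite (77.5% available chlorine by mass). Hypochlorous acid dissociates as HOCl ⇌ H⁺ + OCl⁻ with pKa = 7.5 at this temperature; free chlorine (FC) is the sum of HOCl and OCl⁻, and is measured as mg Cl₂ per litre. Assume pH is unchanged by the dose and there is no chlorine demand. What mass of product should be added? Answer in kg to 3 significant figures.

[OCl⁻]/[HOCl] = 10^(pH − pKa) = 10^(7.82 − 7.5) = 2.089; fraction as HOCl = 1/(1 + 2.089) = 0.3237.
Free chlorine required for 1.65 ppm HOCl: 1.65 / 0.3237 = 5.097 ppm.
FC to add: 5.097 − 0.5 = 4.597 mg/L as Cl₂.
Cl₂ equivalent: 4.597 mg/L × 514,000 L = 2363 g.
Product at 77.5% available Cl: 2363 / 0.775 = 3049 g.

3.05 kg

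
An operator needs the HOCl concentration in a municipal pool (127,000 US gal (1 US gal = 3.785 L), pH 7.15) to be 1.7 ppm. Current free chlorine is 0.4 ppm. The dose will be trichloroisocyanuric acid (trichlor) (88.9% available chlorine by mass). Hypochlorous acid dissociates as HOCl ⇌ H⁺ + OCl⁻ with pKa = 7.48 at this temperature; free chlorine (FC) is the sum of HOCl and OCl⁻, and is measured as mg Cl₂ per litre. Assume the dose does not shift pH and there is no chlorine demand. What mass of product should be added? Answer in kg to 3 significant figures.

1.13 kg

Volume: 127,000 US gal × 3.785 L/gal = 480,695 L.
[OCl⁻]/[HOCl] = 10^(pH − pKa) = 10^(7.15 − 7.48) = 0.4677; fraction as HOCl = 1/(1 + 0.4677) = 0.6813.
Free chlorine required for 1.7 ppm HOCl: 1.7 / 0.6813 = 2.495 ppm.
FC to add: 2.495 − 0.4 = 2.095 mg/L as Cl₂.
Cl₂ equivalent: 2.095 mg/L × 480,695 L = 1007 g.
Product at 88.9% available Cl: 1007 / 0.889 = 1133 g.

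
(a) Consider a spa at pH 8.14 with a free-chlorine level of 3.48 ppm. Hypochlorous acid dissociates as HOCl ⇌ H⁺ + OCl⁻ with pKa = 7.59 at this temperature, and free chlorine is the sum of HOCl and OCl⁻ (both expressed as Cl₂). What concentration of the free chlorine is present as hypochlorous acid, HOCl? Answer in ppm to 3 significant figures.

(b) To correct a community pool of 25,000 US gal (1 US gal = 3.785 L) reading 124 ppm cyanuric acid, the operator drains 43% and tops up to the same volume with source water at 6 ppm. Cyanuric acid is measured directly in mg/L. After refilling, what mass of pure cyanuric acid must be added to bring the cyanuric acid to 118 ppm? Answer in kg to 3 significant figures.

(a) [OCl⁻]/[HOCl] = 10^(pH − pKa) = 10^(8.14 − 7.59) = 10^0.55 = 3.548.
(a) Fraction as HOCl = 1 / (1 + 3.548) = 0.2199.
(a) HOCl = 0.2199 × 3.48 ppm = 0.7651 ppm.

(b) Volume: 25,000 US gal × 3.785 L/gal = 94,625 L.
(b) After draining 43% and refilling: 124 × 0.57 + 6 × 0.43 = 73.26 ppm.
(b) Deficit to target: 118 − 73.26 = 44.74 mg/L.
(b) Mass: 44.74 mg/L × 94,625 L = 4234 g cyanuric acid.

(a) 0.765 ppm; (b) 4.23 kg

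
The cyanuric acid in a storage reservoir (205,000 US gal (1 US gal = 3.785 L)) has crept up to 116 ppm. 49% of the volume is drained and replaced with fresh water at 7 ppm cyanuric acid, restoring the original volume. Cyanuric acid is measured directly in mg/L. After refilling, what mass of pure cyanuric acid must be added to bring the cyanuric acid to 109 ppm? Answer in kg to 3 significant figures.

36.0 kg

Volume: 205,000 US gal × 3.785 L/gal = 775,925 L.
After draining 49% and refilling: 116 × 0.51 + 7 × 0.49 = 62.59 ppm.
Deficit to target: 109 − 62.59 = 46.41 mg/L.
Mass: 46.41 mg/L × 775,925 L = 36,010 g cyanuric acid.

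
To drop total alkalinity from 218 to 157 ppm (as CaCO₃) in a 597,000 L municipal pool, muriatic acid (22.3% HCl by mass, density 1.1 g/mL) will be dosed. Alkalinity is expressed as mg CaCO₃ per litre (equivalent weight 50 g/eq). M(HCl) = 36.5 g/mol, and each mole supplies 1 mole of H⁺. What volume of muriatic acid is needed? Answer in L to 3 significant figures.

108 L

Alkalinity to neutralize: (218 − 157) = 61 mg/L as CaCO₃ × 597,000 L = 36,420 g as CaCO₃.
Equivalents of H⁺ required: 36,420 ÷ 50 g/eq = 728.3 eq = 728.3 mol HCl.
Mass of HCl: 728.3 × 36.5 = 26,580 g.
Mass of 22.3% solution: 26,580 / 0.223 = 119,200 g.
Volume: 119,200 g ÷ 1.1 g/mL = 108,400 mL.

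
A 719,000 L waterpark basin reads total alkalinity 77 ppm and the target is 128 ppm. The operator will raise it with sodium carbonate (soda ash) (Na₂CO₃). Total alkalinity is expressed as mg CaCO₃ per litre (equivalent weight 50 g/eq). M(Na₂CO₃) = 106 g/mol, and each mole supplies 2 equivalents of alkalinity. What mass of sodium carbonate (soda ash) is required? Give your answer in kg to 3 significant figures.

38.9 kg

Alkalinity to add: (128 − 77) = 51 mg/L as CaCO₃ × 719,000 L = 36,670 g as CaCO₃.
Equivalents: 36,670 g ÷ 50 g/eq = 733.4 eq.
Each mole of Na₂CO₃ supplies 2 eq, so 733.4 / 2 = 366.7 mol.
Mass: 366.7 mol × 106 g/mol = 38,870 g.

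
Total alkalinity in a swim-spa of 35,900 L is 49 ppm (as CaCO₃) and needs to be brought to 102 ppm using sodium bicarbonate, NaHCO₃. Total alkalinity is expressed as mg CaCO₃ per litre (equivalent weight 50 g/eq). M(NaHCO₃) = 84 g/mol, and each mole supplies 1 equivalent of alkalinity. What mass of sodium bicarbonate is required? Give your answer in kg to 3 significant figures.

Alkalinity to add: (102 − 49) = 53 mg/L as CaCO₃ × 35,900 L = 1903 g as CaCO₃.
Equivalents: 1903 g ÷ 50 g/eq = 38.05 eq.
NaHCO₃ supplies 1 eq per mole → 38.05 mol.
Mass: 38.05 mol × 84 g/mol = 3197 g.

3.20 kg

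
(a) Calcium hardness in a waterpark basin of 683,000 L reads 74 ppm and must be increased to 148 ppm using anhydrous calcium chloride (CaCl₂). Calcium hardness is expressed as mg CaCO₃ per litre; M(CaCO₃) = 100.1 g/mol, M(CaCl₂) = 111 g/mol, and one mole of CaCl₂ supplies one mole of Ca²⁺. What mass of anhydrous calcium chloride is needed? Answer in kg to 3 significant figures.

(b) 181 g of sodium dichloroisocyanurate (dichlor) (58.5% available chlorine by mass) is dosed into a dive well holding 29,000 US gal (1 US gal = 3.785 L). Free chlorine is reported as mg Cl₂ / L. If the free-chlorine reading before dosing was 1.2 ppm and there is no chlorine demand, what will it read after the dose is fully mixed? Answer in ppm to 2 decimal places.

(a) 56.0 kg; (b) 2.16 ppm

(a) Hardness to add: (148 − 74) = 74 mg/L as CaCO₃ × 683,000 L = 50,540 g as CaCO₃.
(a) Moles of Ca²⁺ (1 mol Ca²⁺ ≡ 1 mol CaCO₃): 50,540 / 100.1 g/mol = 504.9 mol.
(a) Mass of CaCl₂: 504.9 × 111 = 56,050 g.

(b) Volume: 29,000 US gal × 3.785 L/gal = 109,765 L.
(b) Available chlorine delivered: 181 g × 0.585 = 105.9 g as Cl₂.
(b) Concentration rise: 105.9 g / 109,765 L = 0.9647 mg/L = 0.96 ppm.
(b) Final FC: 1.2 + 0.96 = 2.16 ppm.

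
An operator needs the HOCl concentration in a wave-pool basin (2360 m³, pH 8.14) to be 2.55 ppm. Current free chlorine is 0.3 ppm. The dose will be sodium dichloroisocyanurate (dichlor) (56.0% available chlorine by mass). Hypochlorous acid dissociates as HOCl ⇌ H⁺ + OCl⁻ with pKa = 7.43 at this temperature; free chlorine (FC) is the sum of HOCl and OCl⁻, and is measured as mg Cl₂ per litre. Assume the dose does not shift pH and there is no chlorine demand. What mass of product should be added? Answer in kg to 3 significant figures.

Volume: 2360 m³ = 2,360,000 L.
[OCl⁻]/[HOCl] = 10^(pH − pKa) = 10^(8.14 − 7.43) = 5.129; fraction as HOCl = 1/(1 + 5.129) = 0.1632.
Free chlorine required for 2.55 ppm HOCl: 2.55 / 0.1632 = 15.63 ppm.
FC to add: 15.63 − 0.3 = 15.33 mg/L as Cl₂.
Cl₂ equivalent: 15.33 mg/L × 2,360,000 L = 36,170 g.
Product at 56.0% available Cl: 36,170 / 0.56 = 64,600 g.

64.6 kg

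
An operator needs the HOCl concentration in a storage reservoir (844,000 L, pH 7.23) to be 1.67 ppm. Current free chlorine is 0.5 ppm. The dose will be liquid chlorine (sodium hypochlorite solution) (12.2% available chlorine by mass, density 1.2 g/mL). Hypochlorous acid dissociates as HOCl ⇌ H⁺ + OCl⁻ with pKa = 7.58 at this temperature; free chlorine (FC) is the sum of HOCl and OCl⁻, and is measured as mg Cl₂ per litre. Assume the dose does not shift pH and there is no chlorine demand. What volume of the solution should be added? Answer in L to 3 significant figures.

11.0 L

[OCl⁻]/[HOCl] = 10^(pH − pKa) = 10^(7.23 − 7.58) = 0.4467; fraction as HOCl = 1/(1 + 0.4467) = 0.6912.
Free chlorine required for 1.67 ppm HOCl: 1.67 / 0.6912 = 2.416 ppm.
FC to add: 2.416 − 0.5 = 1.916 mg/L as Cl₂.
Cl₂ equivalent: 1.916 mg/L × 844,000 L = 1617 g.
Product at 12.2% available Cl: 1617 / 0.122 = 13,250 g.
Volume: 13,250 g ÷ 1.2 g/mL = 11,050 mL.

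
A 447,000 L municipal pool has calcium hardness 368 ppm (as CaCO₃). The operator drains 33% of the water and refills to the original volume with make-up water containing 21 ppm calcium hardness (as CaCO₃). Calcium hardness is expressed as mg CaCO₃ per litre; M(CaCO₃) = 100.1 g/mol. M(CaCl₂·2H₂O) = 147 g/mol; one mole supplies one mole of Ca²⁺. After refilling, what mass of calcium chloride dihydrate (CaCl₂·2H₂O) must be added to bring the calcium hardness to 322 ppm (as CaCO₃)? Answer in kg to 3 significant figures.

After draining 33% and refilling: 368 × 0.67 + 21 × 0.33 = 253.49 ppm.
Deficit to target: 322 − 253.49 = 68.51 mg/L.
As CaCO₃: 68.51 mg/L × 447,000 L = 30,620 g; ÷ 100.1 = 305.9 mol Ca²⁺.
Mass: 305.9 × 147 = 44,970 g.

45.0 kg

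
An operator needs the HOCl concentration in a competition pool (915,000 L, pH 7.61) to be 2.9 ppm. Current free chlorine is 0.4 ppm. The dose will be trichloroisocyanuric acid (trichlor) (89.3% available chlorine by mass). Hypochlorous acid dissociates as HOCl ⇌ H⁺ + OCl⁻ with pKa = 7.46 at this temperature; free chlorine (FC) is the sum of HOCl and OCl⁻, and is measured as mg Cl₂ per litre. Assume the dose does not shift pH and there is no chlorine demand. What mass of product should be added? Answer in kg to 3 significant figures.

[OCl⁻]/[HOCl] = 10^(pH − pKa) = 10^(7.61 − 7.46) = 1.413; fraction as HOCl = 1/(1 + 1.413) = 0.4145.
Free chlorine required for 2.9 ppm HOCl: 2.9 / 0.4145 = 6.996 ppm.
FC to add: 6.996 − 0.4 = 6.596 mg/L as Cl₂.
Cl₂ equivalent: 6.596 mg/L × 915,000 L = 6036 g.
Product at 89.3% available Cl: 6036 / 0.893 = 6759 g.

6.76 kg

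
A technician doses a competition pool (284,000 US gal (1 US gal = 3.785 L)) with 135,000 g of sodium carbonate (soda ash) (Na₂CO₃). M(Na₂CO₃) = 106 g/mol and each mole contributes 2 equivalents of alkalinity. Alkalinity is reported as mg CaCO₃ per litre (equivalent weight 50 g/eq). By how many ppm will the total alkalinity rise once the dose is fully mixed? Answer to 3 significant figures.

Volume: 284,000 US gal × 3.785 L/gal = 1,074,940 L.
Moles of Na₂CO₃: 135,000 g ÷ 106 g/mol = 1274 mol → 2547 eq of alkalinity.
As CaCO₃: 2547 eq × 50 g/eq = 127,400 g.
Rise: 127,400 g / 1,074,940 L × 1000 = 118.5 mg/L.

118 ppm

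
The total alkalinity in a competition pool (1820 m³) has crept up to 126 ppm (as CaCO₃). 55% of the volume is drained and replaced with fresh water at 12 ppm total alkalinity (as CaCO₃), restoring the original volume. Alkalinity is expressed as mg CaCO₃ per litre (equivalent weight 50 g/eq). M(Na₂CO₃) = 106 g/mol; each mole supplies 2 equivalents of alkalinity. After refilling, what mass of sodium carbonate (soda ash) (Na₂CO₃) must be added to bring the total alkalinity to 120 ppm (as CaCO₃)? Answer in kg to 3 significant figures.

Volume: 1820 m³ = 1,820,000 L.
After draining 55% and refilling: 126 × 0.45 + 12 × 0.55 = 63.3 ppm.
Deficit to target: 120 − 63.3 = 56.7 mg/L.
As CaCO₃: 56.7 mg/L × 1,820,000 L = 103,200 g; ÷ 50 g/eq ÷ 2 = 1032 mol Na₂CO₃.
Mass: 1032 × 106 = 109,400 g.

109 kg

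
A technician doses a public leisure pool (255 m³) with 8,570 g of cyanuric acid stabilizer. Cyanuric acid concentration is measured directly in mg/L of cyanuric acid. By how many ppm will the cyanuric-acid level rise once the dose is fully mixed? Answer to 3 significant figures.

Volume: 255 m³ = 255,000 L.
Rise: 8,570 g / 255,000 L × 1000 = 33.61 mg/L.

33.6 ppm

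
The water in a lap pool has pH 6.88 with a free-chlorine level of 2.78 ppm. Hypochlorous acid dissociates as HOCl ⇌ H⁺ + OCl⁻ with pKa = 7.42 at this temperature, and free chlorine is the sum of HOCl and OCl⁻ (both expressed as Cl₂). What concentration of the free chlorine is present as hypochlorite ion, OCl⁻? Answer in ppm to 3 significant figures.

[OCl⁻]/[HOCl] = 10^(pH − pKa) = 10^(6.88 − 7.42) = 10^-0.54 = 0.2884.
Fraction as HOCl = 1 / (1 + 0.2884) = 0.7762.
OCl⁻ = (1 − 0.7762) × 2.78 ppm = 0.6223 ppm.

0.622 ppm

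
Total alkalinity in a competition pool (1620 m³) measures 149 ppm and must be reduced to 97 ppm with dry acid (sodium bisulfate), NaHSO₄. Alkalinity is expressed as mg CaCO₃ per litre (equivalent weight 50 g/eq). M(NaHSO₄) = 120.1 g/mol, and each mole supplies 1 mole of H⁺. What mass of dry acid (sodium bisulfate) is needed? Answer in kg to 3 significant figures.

202 kg

Volume: 1620 m³ = 1,620,000 L.
Alkalinity to neutralize: (149 − 97) = 52 mg/L as CaCO₃ × 1,620,000 L = 84,240 g as CaCO₃.
Equivalents of H⁺ required: 84,240 ÷ 50 g/eq = 1685 eq = 1685 mol NaHSO₄.
Mass of NaHSO₄: 1685 × 120.1 = 202,300 g.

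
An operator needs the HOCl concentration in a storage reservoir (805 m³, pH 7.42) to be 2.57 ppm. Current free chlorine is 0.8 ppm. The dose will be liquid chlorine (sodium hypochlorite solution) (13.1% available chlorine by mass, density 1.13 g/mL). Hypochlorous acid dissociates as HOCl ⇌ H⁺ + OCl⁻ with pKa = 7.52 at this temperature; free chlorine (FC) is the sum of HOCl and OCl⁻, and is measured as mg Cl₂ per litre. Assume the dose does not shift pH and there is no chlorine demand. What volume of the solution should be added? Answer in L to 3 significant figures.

20.7 L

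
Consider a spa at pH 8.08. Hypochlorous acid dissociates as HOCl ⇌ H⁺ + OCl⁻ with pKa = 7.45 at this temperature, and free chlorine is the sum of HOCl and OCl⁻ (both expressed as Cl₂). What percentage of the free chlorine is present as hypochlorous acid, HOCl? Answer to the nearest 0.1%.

[OCl⁻]/[HOCl] = 10^(pH − pKa) = 10^(8.08 − 7.45) = 10^0.63 = 4.266.
Fraction as HOCl = 1 / (1 + 4.266) = 0.1899.

19.0%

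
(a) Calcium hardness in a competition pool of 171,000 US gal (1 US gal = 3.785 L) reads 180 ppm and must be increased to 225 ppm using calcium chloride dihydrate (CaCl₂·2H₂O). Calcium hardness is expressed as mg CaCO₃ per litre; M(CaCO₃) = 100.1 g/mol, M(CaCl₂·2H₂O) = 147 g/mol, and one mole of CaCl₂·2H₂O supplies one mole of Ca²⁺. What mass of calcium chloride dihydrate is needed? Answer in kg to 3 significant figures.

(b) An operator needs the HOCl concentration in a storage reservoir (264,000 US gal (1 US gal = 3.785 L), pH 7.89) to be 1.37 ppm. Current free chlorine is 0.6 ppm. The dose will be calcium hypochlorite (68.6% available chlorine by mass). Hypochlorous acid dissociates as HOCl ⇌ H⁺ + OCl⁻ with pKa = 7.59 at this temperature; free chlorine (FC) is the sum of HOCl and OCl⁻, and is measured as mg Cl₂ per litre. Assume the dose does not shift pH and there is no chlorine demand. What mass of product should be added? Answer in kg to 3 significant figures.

(a) Volume: 171,000 US gal × 3.785 L/gal = 647,235 L.
(a) Hardness to add: (225 − 180) = 45 mg/L as CaCO₃ × 647,235 L = 29,130 g as CaCO₃.
(a) Moles of Ca²⁺ (1 mol Ca²⁺ ≡ 1 mol CaCO₃): 29,130 / 100.1 g/mol = 291 mol.
(a) Mass of CaCl₂·2H₂O: 291 × 147 = 42,770 g.

(b) Volume: 264,000 US gal × 3.785 L/gal = 999,240 L.
(b) [OCl⁻]/[HOCl] = 10^(pH − pKa) = 10^(7.89 − 7.59) = 1.995; fraction as HOCl = 1/(1 + 1.995) = 0.3339.
(b) Free chlorine required for 1.37 ppm HOCl: 1.37 / 0.3339 = 4.104 ppm.
(b) FC to add: 4.104 − 0.6 = 3.504 mg/L as Cl₂.
(b) Cl₂ equivalent: 3.504 mg/L × 999,240 L = 3501 g.
(b) Product at 68.6% available Cl: 3501 / 0.686 = 5103 g.

(a) 42.8 kg; (b) 5.10 kg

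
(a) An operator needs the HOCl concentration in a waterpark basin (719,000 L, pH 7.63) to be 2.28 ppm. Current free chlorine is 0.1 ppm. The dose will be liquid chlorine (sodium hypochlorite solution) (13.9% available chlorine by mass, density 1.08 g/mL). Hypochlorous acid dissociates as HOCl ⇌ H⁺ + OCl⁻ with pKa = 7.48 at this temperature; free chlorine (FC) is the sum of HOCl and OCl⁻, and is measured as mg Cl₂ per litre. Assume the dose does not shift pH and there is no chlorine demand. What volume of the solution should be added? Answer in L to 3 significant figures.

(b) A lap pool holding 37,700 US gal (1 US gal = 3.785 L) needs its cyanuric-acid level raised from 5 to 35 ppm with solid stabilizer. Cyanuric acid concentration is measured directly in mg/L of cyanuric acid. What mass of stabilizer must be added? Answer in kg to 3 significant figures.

(a) 25.9 L; (b) 4.28 kg

(a) [OCl⁻]/[HOCl] = 10^(pH − pKa) = 10^(7.63 − 7.48) = 1.413; fraction as HOCl = 1/(1 + 1.413) = 0.4145.
(a) Free chlorine required for 2.28 ppm HOCl: 2.28 / 0.4145 = 5.501 ppm.
(a) FC to add: 5.501 − 0.1 = 5.401 mg/L as Cl₂.
(a) Cl₂ equivalent: 5.401 mg/L × 719,000 L = 3883 g.
(a) Product at 13.9% available Cl: 3883 / 0.139 = 27,940 g.
(a) Volume: 27,940 g ÷ 1.08 g/mL = 25,870 mL.

(b) Volume: 37,700 US gal × 3.785 L/gal = 142,694 L.
(b) CYA to add: (35 − 5) = 30 mg/L × 142,694 L = 4281 g cyanuric acid.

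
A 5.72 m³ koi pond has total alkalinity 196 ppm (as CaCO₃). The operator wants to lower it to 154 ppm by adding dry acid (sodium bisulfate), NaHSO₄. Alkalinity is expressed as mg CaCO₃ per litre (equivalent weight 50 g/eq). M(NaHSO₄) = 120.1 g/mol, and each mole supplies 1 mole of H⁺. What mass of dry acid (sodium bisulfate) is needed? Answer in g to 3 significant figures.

Volume: 5.72 m³ = 5,720 L.
Alkalinity to neutralize: (196 − 154) = 42 mg/L as CaCO₃ × 5,720 L = 240.2 g as CaCO₃.
Equivalents of H⁺ required: 240.2 ÷ 50 g/eq = 4.805 eq = 4.805 mol NaHSO₄.
Mass of NaHSO₄: 4.805 × 120.1 = 577.1 g.

577 g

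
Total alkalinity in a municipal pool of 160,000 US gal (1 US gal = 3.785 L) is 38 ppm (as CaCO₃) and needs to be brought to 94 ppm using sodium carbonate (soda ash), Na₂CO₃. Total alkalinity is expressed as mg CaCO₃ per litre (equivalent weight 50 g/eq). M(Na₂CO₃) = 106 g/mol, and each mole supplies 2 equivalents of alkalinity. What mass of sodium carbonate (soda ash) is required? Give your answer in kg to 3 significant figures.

35.9 kg

Volume: 160,000 US gal × 3.785 L/gal = 605,600 L.
Alkalinity to add: (94 − 38) = 56 mg/L as CaCO₃ × 605,600 L = 33,910 g as CaCO₃.
Equivalents: 33,910 g ÷ 50 g/eq = 678.3 eq.
Each mole of Na₂CO₃ supplies 2 eq, so 678.3 / 2 = 339.1 mol.
Mass: 339.1 mol × 106 g/mol = 35,950 g.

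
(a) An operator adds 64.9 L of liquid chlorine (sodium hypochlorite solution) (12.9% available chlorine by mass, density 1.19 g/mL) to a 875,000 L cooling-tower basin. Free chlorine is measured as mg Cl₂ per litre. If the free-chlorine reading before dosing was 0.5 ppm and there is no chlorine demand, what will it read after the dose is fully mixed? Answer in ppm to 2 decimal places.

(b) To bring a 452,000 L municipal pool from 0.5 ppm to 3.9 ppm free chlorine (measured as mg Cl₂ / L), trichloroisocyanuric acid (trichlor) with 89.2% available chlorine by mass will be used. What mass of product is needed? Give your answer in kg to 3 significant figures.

(a) 11.89 ppm; (b) 1.72 kg

(a) Mass of solution: 64.9 L × 1000 mL/L × 1.19 g/mL = 77,230 g.
(a) Available chlorine delivered: 77,230 g × 0.129 = 9963 g as Cl₂.
(a) Concentration rise: 9963 g / 875,000 L = 11.39 mg/L = 11.39 ppm.
(a) Final FC: 0.5 + 11.39 = 11.89 ppm.

(b) Chlorine deficit: 3.9 − 0.5 = 3.4 ppm = 3.4 mg/L as Cl₂.
(b) Cl₂ equivalent needed: 3.4 mg/L × 452,000 L = 1,537,000 mg = 1537 g.
(b) Product at 89.2% available chlorine: 1537 / 0.892 = 1723 g.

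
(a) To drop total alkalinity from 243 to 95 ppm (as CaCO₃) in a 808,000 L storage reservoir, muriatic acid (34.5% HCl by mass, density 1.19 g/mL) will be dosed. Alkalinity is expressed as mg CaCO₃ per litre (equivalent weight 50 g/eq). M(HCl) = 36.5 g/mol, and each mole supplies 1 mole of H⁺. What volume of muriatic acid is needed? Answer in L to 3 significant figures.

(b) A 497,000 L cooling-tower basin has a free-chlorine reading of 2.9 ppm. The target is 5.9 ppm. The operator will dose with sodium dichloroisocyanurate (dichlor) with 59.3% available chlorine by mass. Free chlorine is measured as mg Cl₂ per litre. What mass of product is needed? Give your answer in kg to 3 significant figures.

(a) 213 L; (b) 2.51 kg

(a) Alkalinity to neutralize: (243 − 95) = 148 mg/L as CaCO₃ × 808,000 L = 119,600 g as CaCO₃.
(a) Equivalents of H⁺ required: 119,600 ÷ 50 g/eq = 2392 eq = 2392 mol HCl.
(a) Mass of HCl: 2392 × 36.5 = 87,300 g.
(a) Mass of 34.5% solution: 87,300 / 0.345 = 253,000 g.
(a) Volume: 253,000 g ÷ 1.19 g/mL = 212,600 mL.

(b) Chlorine deficit: 5.9 − 2.9 = 3 ppm = 3 mg/L as Cl₂.
(b) Cl₂ equivalent needed: 3 mg/L × 497,000 L = 1,491,000 mg = 1491 g.
(b) Product at 59.3% available chlorine: 1491 / 0.593 = 2514 g.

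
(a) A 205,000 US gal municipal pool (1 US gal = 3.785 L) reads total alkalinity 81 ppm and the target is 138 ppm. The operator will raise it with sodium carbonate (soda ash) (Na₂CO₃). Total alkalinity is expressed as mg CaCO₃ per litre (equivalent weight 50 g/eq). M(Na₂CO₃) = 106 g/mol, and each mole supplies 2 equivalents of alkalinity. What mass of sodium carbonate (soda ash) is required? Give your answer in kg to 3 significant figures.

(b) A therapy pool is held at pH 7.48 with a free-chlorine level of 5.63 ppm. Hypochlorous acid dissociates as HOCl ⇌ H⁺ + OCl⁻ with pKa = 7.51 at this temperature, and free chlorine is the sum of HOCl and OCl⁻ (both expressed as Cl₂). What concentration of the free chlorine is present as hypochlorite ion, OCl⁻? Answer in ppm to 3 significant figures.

(a) 46.9 kg; (b) 2.72 ppm

(a) Volume: 205,000 US gal × 3.785 L/gal = 775,925 L.
(a) Alkalinity to add: (138 − 81) = 57 mg/L as CaCO₃ × 775,925 L = 44,230 g as CaCO₃.
(a) Equivalents: 44,230 g ÷ 50 g/eq = 884.6 eq.
(a) Each mole of Na₂CO₃ supplies 2 eq, so 884.6 / 2 = 442.3 mol.
(a) Mass: 442.3 mol × 106 g/mol = 46,880 g.

(b) [OCl⁻]/[HOCl] = 10^(pH − pKa) = 10^(7.48 − 7.51) = 10^-0.03 = 0.9333.
(b) Fraction as HOCl = 1 / (1 + 0.9333) = 0.5173.
(b) OCl⁻ = (1 − 0.5173) × 5.63 ppm = 2.718 ppm.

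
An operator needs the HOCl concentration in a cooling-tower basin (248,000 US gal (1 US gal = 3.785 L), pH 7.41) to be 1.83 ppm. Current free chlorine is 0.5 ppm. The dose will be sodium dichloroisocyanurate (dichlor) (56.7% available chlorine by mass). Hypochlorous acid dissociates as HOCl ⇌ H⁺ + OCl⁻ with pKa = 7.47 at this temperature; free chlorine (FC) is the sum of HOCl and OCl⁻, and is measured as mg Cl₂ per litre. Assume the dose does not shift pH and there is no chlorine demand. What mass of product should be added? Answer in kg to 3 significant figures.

Volume: 248,000 US gal × 3.785 L/gal = 938,680 L.
[OCl⁻]/[HOCl] = 10^(pH − pKa) = 10^(7.41 − 7.47) = 0.871; fraction as HOCl = 1/(1 + 0.871) = 0.5345.
Free chlorine required for 1.83 ppm HOCl: 1.83 / 0.5345 = 3.424 ppm.
FC to add: 3.424 − 0.5 = 2.924 mg/L as Cl₂.
Cl₂ equivalent: 2.924 mg/L × 938,680 L = 2745 g.
Product at 56.7% available Cl: 2745 / 0.567 = 4841 g.

4.84 kg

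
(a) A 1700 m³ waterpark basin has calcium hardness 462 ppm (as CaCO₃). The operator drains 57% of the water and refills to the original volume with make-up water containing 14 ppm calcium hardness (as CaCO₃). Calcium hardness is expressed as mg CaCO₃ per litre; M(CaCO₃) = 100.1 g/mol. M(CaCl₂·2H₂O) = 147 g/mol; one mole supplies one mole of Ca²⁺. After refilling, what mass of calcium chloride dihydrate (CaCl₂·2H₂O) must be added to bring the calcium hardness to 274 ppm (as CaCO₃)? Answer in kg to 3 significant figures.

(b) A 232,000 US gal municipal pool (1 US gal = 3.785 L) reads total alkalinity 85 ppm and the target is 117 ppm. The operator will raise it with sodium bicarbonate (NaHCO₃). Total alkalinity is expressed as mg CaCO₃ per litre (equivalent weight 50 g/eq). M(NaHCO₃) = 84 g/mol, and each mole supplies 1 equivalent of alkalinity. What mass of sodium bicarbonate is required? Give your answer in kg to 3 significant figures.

(a) 168 kg; (b) 47.2 kg

(a) Volume: 1700 m³ = 1,700,000 L.
(a) After draining 57% and refilling: 462 × 0.43 + 14 × 0.57 = 206.64 ppm.
(a) Deficit to target: 274 − 206.64 = 67.36 mg/L.
(a) As CaCO₃: 67.36 mg/L × 1,700,000 L = 114,500 g; ÷ 100.1 = 1144 mol Ca²⁺.
(a) Mass: 1144 × 147 = 168,200 g.

(b) Volume: 232,000 US gal × 3.785 L/gal = 878,120 L.
(b) Alkalinity to add: (117 − 85) = 32 mg/L as CaCO₃ × 878,120 L = 28,100 g as CaCO₃.
(b) Equivalents: 28,100 g ÷ 50 g/eq = 562 eq.
(b) NaHCO₃ supplies 1 eq per mole → 562 mol.
(b) Mass: 562 mol × 84 g/mol = 47,210 g.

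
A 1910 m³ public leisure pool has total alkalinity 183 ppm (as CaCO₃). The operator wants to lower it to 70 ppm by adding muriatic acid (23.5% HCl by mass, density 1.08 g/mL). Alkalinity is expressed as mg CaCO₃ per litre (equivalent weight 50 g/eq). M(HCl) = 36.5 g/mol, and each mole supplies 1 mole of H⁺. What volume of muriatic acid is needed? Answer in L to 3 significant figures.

Volume: 1910 m³ = 1,910,000 L.
Alkalinity to neutralize: (183 − 70) = 113 mg/L as CaCO₃ × 1,910,000 L = 215,800 g as CaCO₃.
Equivalents of H⁺ required: 215,800 ÷ 50 g/eq = 4317 eq = 4317 mol HCl.
Mass of HCl: 4317 × 36.5 = 157,600 g.
Mass of 23.5% solution: 157,600 / 0.235 = 670,500 g.
Volume: 670,500 g ÷ 1.08 g/mL = 620,800 mL.

621 L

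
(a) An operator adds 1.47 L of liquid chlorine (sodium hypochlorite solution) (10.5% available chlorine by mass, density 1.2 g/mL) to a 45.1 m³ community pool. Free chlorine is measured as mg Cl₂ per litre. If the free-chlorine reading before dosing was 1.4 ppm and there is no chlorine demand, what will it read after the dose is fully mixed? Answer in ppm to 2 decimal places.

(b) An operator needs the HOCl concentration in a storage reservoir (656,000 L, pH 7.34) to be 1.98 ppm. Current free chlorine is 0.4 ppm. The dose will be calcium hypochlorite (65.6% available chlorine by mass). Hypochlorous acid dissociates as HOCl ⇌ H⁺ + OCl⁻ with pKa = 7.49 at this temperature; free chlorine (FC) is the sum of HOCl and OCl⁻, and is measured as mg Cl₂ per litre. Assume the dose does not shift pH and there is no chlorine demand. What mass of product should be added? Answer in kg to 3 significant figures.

(a) 5.51 ppm; (b) 2.98 kg

(a) Volume: 45.1 m³ = 45,100 L.
(a) Mass of solution: 1.47 L × 1000 mL/L × 1.2 g/mL = 1764 g.
(a) Available chlorine delivered: 1764 g × 0.105 = 185.2 g as Cl₂.
(a) Concentration rise: 185.2 g / 45,100 L = 4.107 mg/L = 4.11 ppm.
(a) Final FC: 1.4 + 4.11 = 5.51 ppm.

(b) [OCl⁻]/[HOCl] = 10^(pH − pKa) = 10^(7.34 − 7.49) = 0.7079; fraction as HOCl = 1/(1 + 0.7079) = 0.5855.
(b) Free chlorine required for 1.98 ppm HOCl: 1.98 / 0.5855 = 3.382 ppm.
(b) FC to add: 3.382 − 0.4 = 2.982 mg/L as Cl₂.
(b) Cl₂ equivalent: 2.982 mg/L × 656,000 L = 1956 g.
(b) Product at 65.6% available Cl: 1956 / 0.656 = 2982 g.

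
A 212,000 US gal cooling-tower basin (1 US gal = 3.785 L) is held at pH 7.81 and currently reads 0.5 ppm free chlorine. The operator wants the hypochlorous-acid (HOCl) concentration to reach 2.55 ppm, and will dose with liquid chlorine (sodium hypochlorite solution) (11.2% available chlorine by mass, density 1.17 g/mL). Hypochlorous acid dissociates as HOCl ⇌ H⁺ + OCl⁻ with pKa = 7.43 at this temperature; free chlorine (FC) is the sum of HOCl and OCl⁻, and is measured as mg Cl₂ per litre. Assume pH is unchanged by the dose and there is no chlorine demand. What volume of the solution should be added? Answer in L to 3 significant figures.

Volume: 212,000 US gal × 3.785 L/gal = 802,420 L.
[OCl⁻]/[HOCl] = 10^(pH − pKa) = 10^(7.81 − 7.43) = 2.399; fraction as HOCl = 1/(1 + 2.399) = 0.2942.
Free chlorine required for 2.55 ppm HOCl: 2.55 / 0.2942 = 8.667 ppm.
FC to add: 8.667 − 0.5 = 8.167 mg/L as Cl₂.
Cl₂ equivalent: 8.167 mg/L × 802,420 L = 6553 g.
Product at 11.2% available Cl: 6553 / 0.112 = 58,510 g.
Volume: 58,510 g ÷ 1.17 g/mL = 50,010 mL.

50.0 L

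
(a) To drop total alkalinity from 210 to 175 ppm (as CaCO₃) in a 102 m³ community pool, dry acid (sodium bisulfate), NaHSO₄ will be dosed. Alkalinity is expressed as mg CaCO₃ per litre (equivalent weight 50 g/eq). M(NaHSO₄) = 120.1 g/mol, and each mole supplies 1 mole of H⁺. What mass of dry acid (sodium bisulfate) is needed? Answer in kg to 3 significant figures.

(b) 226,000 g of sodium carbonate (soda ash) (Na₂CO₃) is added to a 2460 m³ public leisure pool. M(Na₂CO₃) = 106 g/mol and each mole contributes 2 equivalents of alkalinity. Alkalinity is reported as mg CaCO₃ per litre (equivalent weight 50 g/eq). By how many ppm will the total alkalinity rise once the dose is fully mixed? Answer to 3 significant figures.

(a) Volume: 102 m³ = 102,000 L.
(a) Alkalinity to neutralize: (210 − 175) = 35 mg/L as CaCO₃ × 102,000 L = 3570 g as CaCO₃.
(a) Equivalents of H⁺ required: 3570 ÷ 50 g/eq = 71.4 eq = 71.4 mol NaHSO₄.
(a) Mass of NaHSO₄: 71.4 × 120.1 = 8575 g.

(b) Volume: 2460 m³ = 2,460,000 L.
(b) Moles of Na₂CO₃: 226,000 g ÷ 106 g/mol = 2132 mol → 4264 eq of alkalinity.
(b) As CaCO₃: 4264 eq × 50 g/eq = 213,200 g.
(b) Rise: 213,200 g / 2,460,000 L × 1000 = 86.67 mg/L.

(a) 8.58 kg; (b) 86.7 ppm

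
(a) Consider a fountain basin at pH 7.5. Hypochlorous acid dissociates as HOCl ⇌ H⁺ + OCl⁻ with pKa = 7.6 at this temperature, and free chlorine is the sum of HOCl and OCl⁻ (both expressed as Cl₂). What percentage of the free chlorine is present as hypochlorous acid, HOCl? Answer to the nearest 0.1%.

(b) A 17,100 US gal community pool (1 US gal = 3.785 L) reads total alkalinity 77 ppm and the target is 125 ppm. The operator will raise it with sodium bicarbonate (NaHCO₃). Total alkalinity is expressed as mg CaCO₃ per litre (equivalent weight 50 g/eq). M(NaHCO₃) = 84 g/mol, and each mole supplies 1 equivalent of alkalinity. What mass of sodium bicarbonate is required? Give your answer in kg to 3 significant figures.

(a) 55.7%; (b) 5.22 kg

(a) [OCl⁻]/[HOCl] = 10^(pH − pKa) = 10^(7.5 − 7.6) = 10^-0.10 = 0.7943.
(a) Fraction as HOCl = 1 / (1 + 0.7943) = 0.5573.

(b) Volume: 17,100 US gal × 3.785 L/gal = 64,724 L.
(b) Alkalinity to add: (125 − 77) = 48 mg/L as CaCO₃ × 64,724 L = 3107 g as CaCO₃.
(b) Equivalents: 3107 g ÷ 50 g/eq = 62.13 eq.
(b) NaHCO₃ supplies 1 eq per mole → 62.13 mol.
(b) Mass: 62.13 mol × 84 g/mol = 5219 g.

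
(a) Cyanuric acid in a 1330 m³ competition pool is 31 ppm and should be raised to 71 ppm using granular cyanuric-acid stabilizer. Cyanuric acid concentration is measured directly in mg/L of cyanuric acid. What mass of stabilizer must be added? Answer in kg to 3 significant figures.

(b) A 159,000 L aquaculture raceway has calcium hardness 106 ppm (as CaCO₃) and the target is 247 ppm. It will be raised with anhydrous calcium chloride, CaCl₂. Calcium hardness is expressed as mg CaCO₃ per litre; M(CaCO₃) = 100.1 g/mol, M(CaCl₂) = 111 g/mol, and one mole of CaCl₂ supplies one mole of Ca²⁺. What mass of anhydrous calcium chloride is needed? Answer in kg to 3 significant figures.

(a) 53.2 kg; (b) 24.9 kg

(a) Volume: 1330 m³ = 1,330,000 L.
(a) CYA to add: (71 − 31) = 40 mg/L × 1,330,000 L = 53,200 g cyanuric acid.

(b) Hardness to add: (247 − 106) = 141 mg/L as CaCO₃ × 159,000 L = 22,420 g as CaCO₃.
(b) Moles of Ca²⁺ (1 mol Ca²⁺ ≡ 1 mol CaCO₃): 22,420 / 100.1 g/mol = 224 mol.
(b) Mass of CaCl₂: 224 × 111 = 24,860 g.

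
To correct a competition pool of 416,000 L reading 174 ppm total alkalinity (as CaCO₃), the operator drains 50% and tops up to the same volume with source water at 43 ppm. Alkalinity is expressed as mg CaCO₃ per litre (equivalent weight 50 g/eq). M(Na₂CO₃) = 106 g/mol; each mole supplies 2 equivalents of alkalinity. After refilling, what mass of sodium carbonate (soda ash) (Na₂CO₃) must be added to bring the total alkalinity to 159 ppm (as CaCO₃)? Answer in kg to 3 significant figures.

After draining 50% and refilling: 174 × 0.50 + 43 × 0.50 = 108.5 ppm.
Deficit to target: 159 − 108.5 = 50.5 mg/L.
As CaCO₃: 50.5 mg/L × 416,000 L = 21,010 g; ÷ 50 g/eq ÷ 2 = 210.1 mol Na₂CO₃.
Mass: 210.1 × 106 = 22,270 g.

22.3 kg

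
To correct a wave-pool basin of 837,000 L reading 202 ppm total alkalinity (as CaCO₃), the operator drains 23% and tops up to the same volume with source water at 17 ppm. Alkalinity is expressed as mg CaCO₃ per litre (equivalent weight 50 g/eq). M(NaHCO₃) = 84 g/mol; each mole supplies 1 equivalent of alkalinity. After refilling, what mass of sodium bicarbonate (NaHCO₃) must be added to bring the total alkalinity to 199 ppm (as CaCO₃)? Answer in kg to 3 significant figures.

55.6 kg

After draining 23% and refilling: 202 × 0.77 + 17 × 0.23 = 159.45 ppm.
Deficit to target: 199 − 159.45 = 39.55 mg/L.
As CaCO₃: 39.55 mg/L × 837,000 L = 33,100 g; ÷ 50 g/eq ÷ 1 = 662.1 mol NaHCO₃.
Mass: 662.1 × 84 = 55,610 g.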